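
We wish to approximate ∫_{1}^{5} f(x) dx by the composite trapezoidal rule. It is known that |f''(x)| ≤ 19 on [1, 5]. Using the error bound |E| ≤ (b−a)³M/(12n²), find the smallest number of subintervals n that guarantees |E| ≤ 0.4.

16

Need 1216/(12n²) ≤ 0.4.
n² ≥ 1216/(12·0.4) = 253.333 ⇒ n ≥ 15.9164, so the smallest n is 16.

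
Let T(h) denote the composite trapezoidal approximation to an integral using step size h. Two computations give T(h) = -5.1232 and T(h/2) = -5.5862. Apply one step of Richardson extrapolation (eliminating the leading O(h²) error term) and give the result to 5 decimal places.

-5.74053

R = (4·T(h/2) − T(h)) / 3 = (4·(-5.5862) − (-5.1232))/3 = (-17.2216)/3 = -5.74053.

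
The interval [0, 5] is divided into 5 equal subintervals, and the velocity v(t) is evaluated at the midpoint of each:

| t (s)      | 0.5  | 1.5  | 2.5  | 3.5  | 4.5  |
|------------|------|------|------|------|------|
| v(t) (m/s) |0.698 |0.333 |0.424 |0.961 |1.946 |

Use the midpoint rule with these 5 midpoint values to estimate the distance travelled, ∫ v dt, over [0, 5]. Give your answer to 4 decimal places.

4.3620

h = 1, n = 5.
h·[y(m₁) + y(m₂) + y(m₃) + y(m₄) + y(m₅)] = 1·(4.362) = 4.3620.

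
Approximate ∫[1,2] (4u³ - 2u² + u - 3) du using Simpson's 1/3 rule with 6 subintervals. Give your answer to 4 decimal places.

8.8333

h = (2 − 1)/6 = 0.166667.
Nodes u₀,…,u₆ = 1, 1.166667, 1.333333, 1.5, 1.666667, 1.833333, 2.
f(u) = 4u³ - 2u² + u - 3: f₀=0, f₁=1.796296, f₂=4.259259, f₃=7.5, f₄=11.629630, f₅=16.759259, f₆=23.
(h/3)·[f₀ + 4f₁ + 2f₂ + 4f₃ + 2f₄ + 4f₅ + f₆] = 0.055556·(159) = 8.8333.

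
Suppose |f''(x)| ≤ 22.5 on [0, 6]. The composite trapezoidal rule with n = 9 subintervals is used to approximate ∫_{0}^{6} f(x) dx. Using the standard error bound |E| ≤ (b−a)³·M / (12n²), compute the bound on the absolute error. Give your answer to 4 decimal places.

5.0000

|E| ≤ (6)³·22.5 / (12·9²) = 4860/972 = 5.0000.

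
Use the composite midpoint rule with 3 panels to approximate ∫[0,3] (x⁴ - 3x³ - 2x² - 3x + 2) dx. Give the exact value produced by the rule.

-38.1875

h = (3 − 0)/3 = 1.
Midpoints m₁,…,m₃ = 0.5, 1.5, 2.5.
f(m₁)=-0.3125, f(m₂)=-12.0625, f(m₃)=-25.8125.
h·[f(m₁) + f(m₂) + f(m₃)] = 1·(-38.1875) = -38.1875.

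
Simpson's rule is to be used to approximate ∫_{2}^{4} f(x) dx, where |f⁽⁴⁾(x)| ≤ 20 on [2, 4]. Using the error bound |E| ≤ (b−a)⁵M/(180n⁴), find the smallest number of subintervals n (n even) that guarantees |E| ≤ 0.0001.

Need 640/(180n⁴) ≤ 0.0001.
n⁴ ≥ 640/(180·0.0001) = 35555.6 ⇒ n ≥ 13.7318, so the smallest even n is 14. (n must be even for Simpson's rule.)

14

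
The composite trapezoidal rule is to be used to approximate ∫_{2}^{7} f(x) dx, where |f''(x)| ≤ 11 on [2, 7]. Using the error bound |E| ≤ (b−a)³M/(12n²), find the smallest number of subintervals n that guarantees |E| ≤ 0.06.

Need 1375/(12n²) ≤ 0.06.
n² ≥ 1375/(12·0.06) = 1909.72 ⇒ n ≥ 43.7004, so the smallest n is 44.

44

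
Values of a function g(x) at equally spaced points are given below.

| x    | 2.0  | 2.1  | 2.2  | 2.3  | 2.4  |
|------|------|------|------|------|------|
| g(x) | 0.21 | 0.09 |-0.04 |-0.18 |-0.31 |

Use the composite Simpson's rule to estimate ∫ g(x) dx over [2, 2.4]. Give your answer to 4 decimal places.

-0.0180

h = 0.1, n = 4.
(h/3)·[y₀ + 4y₁ + 2y₂ + 4y₃ + y₄] = 0.033333·(-0.54) = -0.0180.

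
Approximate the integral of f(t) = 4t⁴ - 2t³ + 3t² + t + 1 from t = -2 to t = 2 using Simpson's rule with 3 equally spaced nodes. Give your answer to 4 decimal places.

h = (2 − (-2))/2 = 2.
Nodes t₀,…,t₂ = -2, 0, 2.
f(t) = 4t⁴ - 2t³ + 3t² + t + 1: f₀=91, f₁=1, f₂=63.
(h/3)·[f₀ + 4f₁ + f₂] = 0.666667·(158) = 105.3333.

105.3333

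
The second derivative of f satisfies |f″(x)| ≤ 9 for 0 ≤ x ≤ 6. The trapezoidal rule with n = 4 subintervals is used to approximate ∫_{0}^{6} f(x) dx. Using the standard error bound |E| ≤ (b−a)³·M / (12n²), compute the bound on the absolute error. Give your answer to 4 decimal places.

|E| ≤ (6)³·9 / (12·4²) = 1944/192 = 10.1250.

10.1250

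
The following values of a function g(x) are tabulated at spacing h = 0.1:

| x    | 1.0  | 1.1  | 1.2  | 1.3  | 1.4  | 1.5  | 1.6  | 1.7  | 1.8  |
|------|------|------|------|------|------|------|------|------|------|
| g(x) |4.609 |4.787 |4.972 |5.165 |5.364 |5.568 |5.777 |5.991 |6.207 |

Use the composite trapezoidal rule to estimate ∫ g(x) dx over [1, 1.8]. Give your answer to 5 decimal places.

h = 0.1, n = 8.
(h/2)·[y₀ + 2y₁ + 2y₂ + 2y₃ + 2y₄ + 2y₅ + 2y₆ + 2y₇ + y₈] = 0.05·(86.064) = 4.30320.

4.30320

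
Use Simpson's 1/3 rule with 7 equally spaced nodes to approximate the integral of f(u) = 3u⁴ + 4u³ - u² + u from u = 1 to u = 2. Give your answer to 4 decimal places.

32.7670

h = (2 − 1)/6 = 0.166667.
Nodes u₀,…,u₆ = 1, 1.166667, 1.333333, 1.5, 1.666667, 1.833333, 2.
f(u) = 3u⁴ + 4u³ - u² + u: f₀=7, f₁=11.715278, f₂=18.518519, f₃=27.9375, f₄=40.555556, f₅=57.011574, f₆=78.
(h/3)·[f₀ + 4f₁ + 2f₂ + 4f₃ + 2f₄ + 4f₅ + f₆] = 0.055556·(589.805556) = 32.7670.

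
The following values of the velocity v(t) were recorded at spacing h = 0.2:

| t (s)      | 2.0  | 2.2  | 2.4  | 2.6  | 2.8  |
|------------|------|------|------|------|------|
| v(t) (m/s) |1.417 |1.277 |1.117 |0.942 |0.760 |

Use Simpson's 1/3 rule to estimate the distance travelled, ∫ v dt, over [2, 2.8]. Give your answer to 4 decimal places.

0.8858

h = 0.2, n = 4.
(h/3)·[y₀ + 4y₁ + 2y₂ + 4y₃ + y₄] = 0.066667·(13.287) = 0.8858.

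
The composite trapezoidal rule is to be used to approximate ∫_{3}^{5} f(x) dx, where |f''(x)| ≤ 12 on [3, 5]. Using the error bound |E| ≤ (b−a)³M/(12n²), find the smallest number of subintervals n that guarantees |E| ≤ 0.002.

Need 96/(12n²) ≤ 0.002.
n² ≥ 96/(12·0.002) = 4000 ⇒ n ≥ 63.2456, so the smallest n is 64.

64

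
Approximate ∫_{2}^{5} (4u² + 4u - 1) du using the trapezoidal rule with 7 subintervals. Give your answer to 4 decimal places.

h = (5 − 2)/7 = 0.428571.
Nodes u₀,…,u₇ = 2, 2.428571, 2.857143, 3.285714, 3.714286, 4.142857, 4.571429, 5.
f(u) = 4u² + 4u - 1: f₀=23, f₁=32.306122, f₂=43.081633, f₃=55.326531, f₄=69.040816, f₅=84.224490, f₆=100.877551, f₇=119.
(h/2)·[f₀ + 2f₁ + 2f₂ + 2f₃ + 2f₄ + 2f₅ + 2f₆ + f₇] = 0.214286·(911.714286) = 195.3673.

195.3673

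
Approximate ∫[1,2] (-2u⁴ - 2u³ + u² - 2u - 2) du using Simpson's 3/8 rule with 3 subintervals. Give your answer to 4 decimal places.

h = (2 − 1)/3 = 0.333333.
Nodes u₀,…,u₃ = 1, 1.333333, 1.666667, 2.
f(u) = -2u⁴ - 2u³ + u² - 2u - 2: f₀=-7, f₁=-13.950617, f₂=-27.246914, f₃=-50.
(3h/8)·[f₀ + 3f₁ + 3f₂ + f₃] = 0.125·(-180.592593) = -22.5741.

-22.5741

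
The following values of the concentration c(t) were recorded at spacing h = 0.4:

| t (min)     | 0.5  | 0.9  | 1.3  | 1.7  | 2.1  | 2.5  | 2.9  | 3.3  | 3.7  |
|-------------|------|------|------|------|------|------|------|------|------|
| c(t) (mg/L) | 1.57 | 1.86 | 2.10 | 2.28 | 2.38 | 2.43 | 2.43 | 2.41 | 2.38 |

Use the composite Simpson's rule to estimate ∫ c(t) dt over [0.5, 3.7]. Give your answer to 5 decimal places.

h = 0.4, n = 8.
(h/3)·[y₀ + 4y₁ + 2y₂ + 4y₃ + 2y₄ + 4y₅ + 2y₆ + 4y₇ + y₈] = 0.133333·(53.69) = 7.15867.

7.15867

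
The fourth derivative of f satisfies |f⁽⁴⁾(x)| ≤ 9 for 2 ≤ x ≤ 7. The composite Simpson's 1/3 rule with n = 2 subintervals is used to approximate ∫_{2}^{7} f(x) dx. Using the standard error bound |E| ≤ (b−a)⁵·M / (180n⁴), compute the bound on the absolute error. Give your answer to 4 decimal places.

9.7656

|E| ≤ (5)⁵·9 / (180·2⁴) = 28125/2880 = 9.7656.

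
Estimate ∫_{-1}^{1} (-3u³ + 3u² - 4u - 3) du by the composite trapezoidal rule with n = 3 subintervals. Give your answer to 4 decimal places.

h = (1 − (-1))/3 = 0.666667.
Nodes u₀,…,u₃ = -1, -0.333333, 0.333333, 1.
f(u) = -3u³ + 3u² - 4u - 3: f₀=7, f₁=-1.222222, f₂=-4.111111, f₃=-7.
(h/2)·[f₀ + 2f₁ + 2f₂ + f₃] = 0.333333·(-10.666667) = -3.5556.

-3.5556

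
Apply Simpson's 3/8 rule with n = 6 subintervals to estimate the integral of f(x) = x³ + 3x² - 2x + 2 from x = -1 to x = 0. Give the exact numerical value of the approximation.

3.75

h = (0 − (-1))/6 = 0.166667.
Nodes x₀,…,x₆ = -1, -0.833333, -0.666667, -0.5, -0.333333, -0.166667, 0.
f(x) = x³ + 3x² - 2x + 2: f₀=6, f₁=5.171296, f₂=4.370370, f₃=3.625, f₄=2.962963, f₅=2.412037, f₆=2.
(3h/8)·[f₀ + 3f₁ + 3f₂ + 2f₃ + 3f₄ + 3f₅ + f₆] = 0.0625·(60) = 3.75.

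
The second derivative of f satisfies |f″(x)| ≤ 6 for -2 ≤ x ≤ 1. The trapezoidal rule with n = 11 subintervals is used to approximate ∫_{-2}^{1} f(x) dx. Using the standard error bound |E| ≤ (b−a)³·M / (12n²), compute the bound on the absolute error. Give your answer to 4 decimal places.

|E| ≤ (3)³·6 / (12·11²) = 162/1452 = 0.1116.

0.1116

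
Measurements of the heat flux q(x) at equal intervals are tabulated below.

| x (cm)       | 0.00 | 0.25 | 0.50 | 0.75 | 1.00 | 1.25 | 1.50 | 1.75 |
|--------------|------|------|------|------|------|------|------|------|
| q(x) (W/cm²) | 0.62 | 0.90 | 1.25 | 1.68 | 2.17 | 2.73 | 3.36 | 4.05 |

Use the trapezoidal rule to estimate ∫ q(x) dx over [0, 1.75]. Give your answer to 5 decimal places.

3.60625

h = 0.25, n = 7.
(h/2)·[y₀ + 2y₁ + 2y₂ + 2y₃ + 2y₄ + 2y₅ + 2y₆ + y₇] = 0.125·(28.85) = 3.60625.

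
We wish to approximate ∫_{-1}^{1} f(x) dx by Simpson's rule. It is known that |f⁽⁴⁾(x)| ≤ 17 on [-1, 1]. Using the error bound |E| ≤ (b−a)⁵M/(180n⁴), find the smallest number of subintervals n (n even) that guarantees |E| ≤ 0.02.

4

Need 544/(180n⁴) ≤ 0.02.
n⁴ ≥ 544/(180·0.02) = 151.111 ⇒ n ≥ 3.5061, so the smallest even n is 4. (n must be even for Simpson's rule.)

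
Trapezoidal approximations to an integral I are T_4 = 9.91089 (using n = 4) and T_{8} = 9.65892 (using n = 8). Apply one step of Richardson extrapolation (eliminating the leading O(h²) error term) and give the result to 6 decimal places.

R = (4·T_{8} − T_4) / 3 = (4·9.65892 − 9.91089)/3 = (28.72479)/3 = 9.574930.

9.574930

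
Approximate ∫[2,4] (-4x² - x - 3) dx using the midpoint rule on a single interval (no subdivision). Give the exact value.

M = (b−a)·f(3) = 2·(-42) = -84.

-84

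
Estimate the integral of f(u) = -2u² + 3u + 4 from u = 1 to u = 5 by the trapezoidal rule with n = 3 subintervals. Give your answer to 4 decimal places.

-33.0370

h = (5 − 1)/3 = 1.333333.
Nodes u₀,…,u₃ = 1, 2.333333, 3.666667, 5.
f(u) = -2u² + 3u + 4: f₀=5, f₁=0.111111, f₂=-11.888889, f₃=-31.
(h/2)·[f₀ + 2f₁ + 2f₂ + f₃] = 0.666667·(-49.555556) = -33.0370.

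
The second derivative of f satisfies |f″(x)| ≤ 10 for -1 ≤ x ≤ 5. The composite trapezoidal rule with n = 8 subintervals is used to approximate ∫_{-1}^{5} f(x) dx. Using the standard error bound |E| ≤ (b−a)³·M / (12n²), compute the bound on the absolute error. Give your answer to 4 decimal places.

|E| ≤ (6)³·10 / (12·8²) = 2160/768 = 2.8125.

2.8125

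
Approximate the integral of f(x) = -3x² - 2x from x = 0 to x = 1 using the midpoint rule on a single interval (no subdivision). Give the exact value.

M = (b−a)·f(0.5) = 1·(-1.75) = -1.75.

-1.75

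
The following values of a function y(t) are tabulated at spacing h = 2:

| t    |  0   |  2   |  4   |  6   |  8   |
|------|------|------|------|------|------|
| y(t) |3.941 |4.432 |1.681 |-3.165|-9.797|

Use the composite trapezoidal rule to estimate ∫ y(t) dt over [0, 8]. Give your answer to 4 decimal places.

h = 2, n = 4.
(h/2)·[y₀ + 2y₁ + 2y₂ + 2y₃ + y₄] = 1·(0.040) = 0.0400.

0.0400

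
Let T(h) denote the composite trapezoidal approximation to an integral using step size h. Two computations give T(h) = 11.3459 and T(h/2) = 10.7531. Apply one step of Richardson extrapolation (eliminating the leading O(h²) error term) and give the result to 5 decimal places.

10.55550

R = (4·T(h/2) − T(h)) / 3 = (4·10.7531 − 11.3459)/3 = (31.6665)/3 = 10.55550.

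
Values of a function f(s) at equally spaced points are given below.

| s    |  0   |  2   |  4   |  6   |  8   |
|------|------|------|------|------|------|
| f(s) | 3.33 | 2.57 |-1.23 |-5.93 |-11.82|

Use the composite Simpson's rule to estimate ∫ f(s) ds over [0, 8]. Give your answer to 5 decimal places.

h = 2, n = 4.
(h/3)·[y₀ + 4y₁ + 2y₂ + 4y₃ + y₄] = 0.666667·(-24.39) = -16.26000.

-16.26000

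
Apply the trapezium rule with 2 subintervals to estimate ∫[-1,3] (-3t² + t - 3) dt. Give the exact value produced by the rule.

h = (3 − (-1))/2 = 2.
Nodes t₀,…,t₂ = -1, 1, 3.
f(t) = -3t² + t - 3: f₀=-7, f₁=-5, f₂=-27.
(h/2)·[f₀ + 2f₁ + f₂] = 1·(-44) = -44.

-44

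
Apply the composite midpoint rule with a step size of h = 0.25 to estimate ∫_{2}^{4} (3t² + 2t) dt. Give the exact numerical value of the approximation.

h = (4 − 2)/8 = 0.25.
Midpoints m₁,…,m₈ = 2.125, 2.375, 2.625, 2.875, 3.125, 3.375, 3.625, 3.875.
f(m₁)=17.796875, f(m₂)=21.671875, f(m₃)=25.921875, f(m₄)=30.546875, f(m₅)=35.546875, f(m₆)=40.921875, f(m₇)=46.671875, f(m₈)=52.796875.
h·[f(m₁) + f(m₂) + f(m₃) + f(m₄) + f(m₅) + f(m₆) + f(m₇) + f(m₈)] = 0.25·(271.875) = 67.96875.

67.96875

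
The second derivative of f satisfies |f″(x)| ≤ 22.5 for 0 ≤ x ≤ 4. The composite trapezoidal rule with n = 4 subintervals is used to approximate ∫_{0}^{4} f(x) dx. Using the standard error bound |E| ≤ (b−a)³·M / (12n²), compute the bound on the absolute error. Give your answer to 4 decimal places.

7.5000

|E| ≤ (4)³·22.5 / (12·4²) = 1440/192 = 7.5000.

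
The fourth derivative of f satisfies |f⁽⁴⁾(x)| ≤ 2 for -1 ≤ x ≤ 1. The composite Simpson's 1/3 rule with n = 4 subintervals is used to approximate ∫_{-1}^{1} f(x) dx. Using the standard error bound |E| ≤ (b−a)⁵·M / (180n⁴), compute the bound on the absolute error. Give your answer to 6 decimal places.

|E| ≤ (2)⁵·2 / (180·4⁴) = 64/46080 = 0.001389.

0.001389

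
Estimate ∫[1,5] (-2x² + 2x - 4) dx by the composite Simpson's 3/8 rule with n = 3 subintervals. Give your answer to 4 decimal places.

-74.6667

h = (5 − 1)/3 = 1.333333.
Nodes x₀,…,x₃ = 1, 2.333333, 3.666667, 5.
f(x) = -2x² + 2x - 4: f₀=-4, f₁=-10.222222, f₂=-23.555556, f₃=-44.
(3h/8)·[f₀ + 3f₁ + 3f₂ + f₃] = 0.5·(-149.333333) = -74.6667.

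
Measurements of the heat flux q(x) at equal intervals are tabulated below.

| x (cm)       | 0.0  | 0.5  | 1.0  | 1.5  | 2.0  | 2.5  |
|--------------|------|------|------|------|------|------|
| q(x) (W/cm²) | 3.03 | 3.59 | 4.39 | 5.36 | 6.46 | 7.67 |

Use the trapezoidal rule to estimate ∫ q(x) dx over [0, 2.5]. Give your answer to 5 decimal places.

h = 0.5, n = 5.
(h/2)·[y₀ + 2y₁ + 2y₂ + 2y₃ + 2y₄ + y₅] = 0.25·(50.30) = 12.57500.

12.57500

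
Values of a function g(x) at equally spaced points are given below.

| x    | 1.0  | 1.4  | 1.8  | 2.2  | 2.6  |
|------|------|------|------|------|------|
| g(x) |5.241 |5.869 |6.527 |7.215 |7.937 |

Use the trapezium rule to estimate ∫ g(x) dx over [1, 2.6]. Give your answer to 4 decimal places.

10.4800

h = 0.4, n = 4.
(h/2)·[y₀ + 2y₁ + 2y₂ + 2y₃ + y₄] = 0.2·(52.400) = 10.4800.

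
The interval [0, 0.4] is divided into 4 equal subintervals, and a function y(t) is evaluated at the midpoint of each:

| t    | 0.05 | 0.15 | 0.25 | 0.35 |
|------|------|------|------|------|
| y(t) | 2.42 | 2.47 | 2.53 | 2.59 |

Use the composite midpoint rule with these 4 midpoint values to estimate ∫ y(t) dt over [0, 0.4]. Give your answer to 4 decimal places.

1.0010

h = 0.1, n = 4.
h·[y(m₁) + y(m₂) + y(m₃) + y(m₄)] = 0.1·(10.01) = 1.0010.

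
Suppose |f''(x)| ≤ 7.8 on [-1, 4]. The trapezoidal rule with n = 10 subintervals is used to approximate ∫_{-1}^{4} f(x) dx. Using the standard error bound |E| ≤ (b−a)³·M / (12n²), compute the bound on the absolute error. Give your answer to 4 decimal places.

|E| ≤ (5)³·7.8 / (12·10²) = 975/1200 = 0.8125.

0.8125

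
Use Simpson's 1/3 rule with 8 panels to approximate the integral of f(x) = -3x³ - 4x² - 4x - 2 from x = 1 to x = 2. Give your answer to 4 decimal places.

h = (2 − 1)/8 = 0.125.
Nodes x₀,…,x₈ = 1, 1.125, 1.25, 1.375, 1.5, 1.625, 1.75, 1.875, 2.
f(x) = -3x³ - 4x² - 4x - 2: f₀=-13, f₁=-15.833984375, f₂=-19.109375, f₃=-22.861328125, f₄=-27.125, f₅=-31.935546875, f₆=-37.328125, f₇=-43.337890625, f₈=-50.
(h/3)·[f₀ + 4f₁ + 2f₂ + 4f₃ + 2f₄ + 4f₅ + 2f₆ + 4f₇ + f₈] = 0.041667·(-686) = -28.5833.

-28.5833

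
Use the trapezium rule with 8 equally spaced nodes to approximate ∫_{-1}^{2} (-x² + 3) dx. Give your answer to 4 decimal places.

5.9082

h = (2 − (-1))/7 = 0.428571.
Nodes x₀,…,x₇ = -1, -0.571429, -0.142857, 0.285714, 0.714286, 1.142857, 1.571429, 2.
f(x) = -x² + 3: f₀=2, f₁=2.673469, f₂=2.979592, f₃=2.918367, f₄=2.489796, f₅=1.693878, f₆=0.530612, f₇=-1.
(h/2)·[f₀ + 2f₁ + 2f₂ + 2f₃ + 2f₄ + 2f₅ + 2f₆ + f₇] = 0.214286·(27.571429) = 5.9082.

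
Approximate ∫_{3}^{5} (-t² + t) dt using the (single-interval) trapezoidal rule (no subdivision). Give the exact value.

T = (b−a)/2 · [f(3) + f(5)] = 1·[(-6) + (-20)] = -26.

-26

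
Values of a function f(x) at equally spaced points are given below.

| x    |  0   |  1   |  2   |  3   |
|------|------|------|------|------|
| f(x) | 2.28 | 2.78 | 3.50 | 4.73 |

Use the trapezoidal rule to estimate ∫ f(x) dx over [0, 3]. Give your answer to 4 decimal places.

9.7850

h = 1, n = 3.
(h/2)·[y₀ + 2y₁ + 2y₂ + y₃] = 0.5·(19.57) = 9.7850.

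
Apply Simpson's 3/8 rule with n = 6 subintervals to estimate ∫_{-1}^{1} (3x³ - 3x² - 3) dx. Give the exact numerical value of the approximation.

h = (1 − (-1))/6 = 0.333333.
Nodes x₀,…,x₆ = -1, -0.666667, -0.333333, 0, 0.333333, 0.666667, 1.
f(x) = 3x³ - 3x² - 3: f₀=-9, f₁=-5.222222, f₂=-3.444444, f₃=-3, f₄=-3.222222, f₅=-3.444444, f₆=-3.
(3h/8)·[f₀ + 3f₁ + 3f₂ + 2f₃ + 3f₄ + 3f₅ + f₆] = 0.125·(-64) = -8.

-8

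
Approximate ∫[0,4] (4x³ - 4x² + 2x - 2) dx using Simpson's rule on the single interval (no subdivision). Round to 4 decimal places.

S = (b−a)/6 · [f(0) + 4f(2) + f(4)] = 0.666667·[(-2) + 4·18 + 198] = 178.6667.

178.6667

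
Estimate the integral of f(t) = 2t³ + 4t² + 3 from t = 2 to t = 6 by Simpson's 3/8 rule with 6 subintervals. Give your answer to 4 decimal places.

h = (6 − 2)/6 = 0.666667.
Nodes t₀,…,t₆ = 2, 2.666667, 3.333333, 4, 4.666667, 5.333333, 6.
f(t) = 2t³ + 4t² + 3: f₀=35, f₁=69.370370, f₂=121.518519, f₃=195, f₄=293.370370, f₅=420.185185, f₆=579.
(3h/8)·[f₀ + 3f₁ + 3f₂ + 2f₃ + 3f₄ + 3f₅ + f₆] = 0.25·(3717.333333) = 929.3333.

929.3333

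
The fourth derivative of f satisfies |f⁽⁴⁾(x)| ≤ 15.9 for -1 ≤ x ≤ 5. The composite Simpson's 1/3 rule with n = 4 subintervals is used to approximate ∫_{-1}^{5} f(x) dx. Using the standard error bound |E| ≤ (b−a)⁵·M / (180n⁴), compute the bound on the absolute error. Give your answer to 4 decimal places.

|E| ≤ (6)⁵·15.9 / (180·4⁴) = 123638.4/46080 = 2.6831.

2.6831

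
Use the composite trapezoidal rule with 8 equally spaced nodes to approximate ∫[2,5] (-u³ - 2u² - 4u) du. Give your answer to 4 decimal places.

-273.3980

h = (5 − 2)/7 = 0.428571.
Nodes u₀,…,u₇ = 2, 2.428571, 2.857143, 3.285714, 3.714286, 4.142857, 4.571429, 5.
f(u) = -u³ - 2u² - 4u: f₀=-24, f₁=-35.833819, f₂=-51.078717, f₃=-70.206997, f₄=-93.690962, f₅=-122.002915, f₆=-155.615160, f₇=-195.
(h/2)·[f₀ + 2f₁ + 2f₂ + 2f₃ + 2f₄ + 2f₅ + 2f₆ + f₇] = 0.214286·(-1275.857143) = -273.3980.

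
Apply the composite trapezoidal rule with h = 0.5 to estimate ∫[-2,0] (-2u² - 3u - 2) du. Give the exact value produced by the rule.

-3.5

h = (0 − (-2))/4 = 0.5.
Nodes u₀,…,u₄ = -2, -1.5, -1, -0.5, 0.
f(u) = -2u² - 3u - 2: f₀=-4, f₁=-2, f₂=-1, f₃=-1, f₄=-2.
(h/2)·[f₀ + 2f₁ + 2f₂ + 2f₃ + f₄] = 0.25·(-14) = -3.5.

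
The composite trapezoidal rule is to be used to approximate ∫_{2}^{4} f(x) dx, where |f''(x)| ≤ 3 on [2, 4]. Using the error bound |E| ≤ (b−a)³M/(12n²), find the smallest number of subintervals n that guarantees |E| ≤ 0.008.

16

Need 24/(12n²) ≤ 0.008.
n² ≥ 24/(12·0.008) = 250 ⇒ n ≥ 15.8114, so the smallest n is 16.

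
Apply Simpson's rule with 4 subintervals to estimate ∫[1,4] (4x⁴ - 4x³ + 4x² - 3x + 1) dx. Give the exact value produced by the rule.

h = (4 − 1)/4 = 0.75.
Nodes x₀,…,x₄ = 1, 1.75, 2.5, 3.25, 4.
f(x) = 4x⁴ - 4x³ + 4x² - 3x + 1: f₀=2, f₁=24.078125, f₂=112.25, f₃=342.453125, f₄=821.
(h/3)·[f₀ + 4f₁ + 2f₂ + 4f₃ + f₄] = 0.25·(2513.625) = 628.40625.

628.40625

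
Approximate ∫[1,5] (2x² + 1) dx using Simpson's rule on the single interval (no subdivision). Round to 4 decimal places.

S = (b−a)/6 · [f(1) + 4f(3) + f(5)] = 0.666667·[3 + 4·19 + 51] = 86.6667.

86.6667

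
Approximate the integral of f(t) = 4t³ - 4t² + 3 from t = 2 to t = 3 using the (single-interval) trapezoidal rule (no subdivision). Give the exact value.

T = (b−a)/2 · [f(2) + f(3)] = 0.5·[19 + 75] = 47.

47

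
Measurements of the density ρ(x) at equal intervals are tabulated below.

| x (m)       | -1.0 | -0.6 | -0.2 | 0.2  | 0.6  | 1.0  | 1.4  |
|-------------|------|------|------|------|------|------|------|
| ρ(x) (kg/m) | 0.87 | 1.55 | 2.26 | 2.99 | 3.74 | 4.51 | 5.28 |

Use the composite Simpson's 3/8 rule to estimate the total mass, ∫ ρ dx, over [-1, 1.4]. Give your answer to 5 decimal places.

7.24650

h = 0.4, n = 6.
(3h/8)·[y₀ + 3y₁ + 3y₂ + 2y₃ + 3y₄ + 3y₅ + y₆] = 0.15·(48.31) = 7.24650.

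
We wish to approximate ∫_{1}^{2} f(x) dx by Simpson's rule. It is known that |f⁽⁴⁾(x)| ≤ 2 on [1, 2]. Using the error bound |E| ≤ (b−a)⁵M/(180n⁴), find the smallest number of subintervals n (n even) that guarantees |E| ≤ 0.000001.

Need 2/(180n⁴) ≤ 0.000001.
n⁴ ≥ 2/(180·0.000001) = 11111.1 ⇒ n ≥ 10.2669, so the smallest even n is 12. (n must be even for Simpson's rule.)

12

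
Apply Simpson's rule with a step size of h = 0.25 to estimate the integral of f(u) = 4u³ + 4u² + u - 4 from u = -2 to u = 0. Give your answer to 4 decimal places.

h = (0 − (-2))/8 = 0.25.
Nodes u₀,…,u₈ = -2, -1.75, -1.5, -1.25, -1, -0.75, -0.5, -0.25, 0.
f(u) = 4u³ + 4u² + u - 4: f₀=-22, f₁=-14.9375, f₂=-10, f₃=-6.8125, f₄=-5, f₅=-4.1875, f₆=-4, f₇=-4.0625, f₈=-4.
(h/3)·[f₀ + 4f₁ + 2f₂ + 4f₃ + 2f₄ + 4f₅ + 2f₆ + 4f₇ + f₈] = 0.083333·(-184) = -15.3333.

-15.3333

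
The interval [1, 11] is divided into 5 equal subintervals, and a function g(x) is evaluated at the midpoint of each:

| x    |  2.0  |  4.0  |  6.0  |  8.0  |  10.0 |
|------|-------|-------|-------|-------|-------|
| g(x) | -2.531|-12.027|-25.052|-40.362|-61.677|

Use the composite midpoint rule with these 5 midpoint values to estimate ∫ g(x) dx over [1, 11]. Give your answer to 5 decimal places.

h = 2, n = 5.
h·[y(m₁) + y(m₂) + y(m₃) + y(m₄) + y(m₅)] = 2·(-141.649) = -283.29800.

-283.29800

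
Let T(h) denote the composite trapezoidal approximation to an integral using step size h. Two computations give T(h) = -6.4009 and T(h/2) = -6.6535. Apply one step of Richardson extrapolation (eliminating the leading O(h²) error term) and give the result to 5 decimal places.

-6.73770

R = (4·T(h/2) − T(h)) / 3 = (4·(-6.6535) − (-6.4009))/3 = (-20.2131)/3 = -6.73770.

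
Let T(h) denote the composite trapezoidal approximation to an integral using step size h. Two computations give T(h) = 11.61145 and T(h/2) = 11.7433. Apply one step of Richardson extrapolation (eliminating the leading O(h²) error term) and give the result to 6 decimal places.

R = (4·T(h/2) − T(h)) / 3 = (4·11.7433 − 11.61145)/3 = (35.36175)/3 = 11.787250.

11.787250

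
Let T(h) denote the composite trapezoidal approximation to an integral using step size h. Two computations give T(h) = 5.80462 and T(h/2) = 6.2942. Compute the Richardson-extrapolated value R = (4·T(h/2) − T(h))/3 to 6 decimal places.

R = (4·T(h/2) − T(h)) / 3 = (4·6.2942 − 5.80462)/3 = (19.37218)/3 = 6.457393.

6.457393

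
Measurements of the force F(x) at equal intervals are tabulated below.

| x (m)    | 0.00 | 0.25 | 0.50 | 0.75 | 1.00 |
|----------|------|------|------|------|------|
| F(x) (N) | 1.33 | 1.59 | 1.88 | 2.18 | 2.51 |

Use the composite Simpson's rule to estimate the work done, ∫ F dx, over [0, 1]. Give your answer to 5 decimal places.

1.89000

h = 0.25, n = 4.
(h/3)·[y₀ + 4y₁ + 2y₂ + 4y₃ + y₄] = 0.083333·(22.68) = 1.89000.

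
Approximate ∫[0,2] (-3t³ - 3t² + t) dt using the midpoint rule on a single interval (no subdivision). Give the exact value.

-10

M = (b−a)·f(1) = 2·(-5) = -10.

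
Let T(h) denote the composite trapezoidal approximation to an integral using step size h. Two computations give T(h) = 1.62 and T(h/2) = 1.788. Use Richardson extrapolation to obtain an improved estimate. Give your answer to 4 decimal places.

R = (4·T(h/2) − T(h)) / 3 = (4·1.788 − 1.62)/3 = (5.532)/3 = 1.8440.

1.8440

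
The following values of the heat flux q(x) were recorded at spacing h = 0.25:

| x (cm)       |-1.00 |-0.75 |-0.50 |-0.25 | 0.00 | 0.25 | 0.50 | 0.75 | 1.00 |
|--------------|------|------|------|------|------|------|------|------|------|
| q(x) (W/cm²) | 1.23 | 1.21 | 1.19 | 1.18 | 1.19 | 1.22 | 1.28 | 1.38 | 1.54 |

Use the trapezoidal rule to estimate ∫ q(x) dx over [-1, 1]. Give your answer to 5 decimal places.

2.50875

h = 0.25, n = 8.
(h/2)·[y₀ + 2y₁ + 2y₂ + 2y₃ + 2y₄ + 2y₅ + 2y₆ + 2y₇ + y₈] = 0.125·(20.07) = 2.50875.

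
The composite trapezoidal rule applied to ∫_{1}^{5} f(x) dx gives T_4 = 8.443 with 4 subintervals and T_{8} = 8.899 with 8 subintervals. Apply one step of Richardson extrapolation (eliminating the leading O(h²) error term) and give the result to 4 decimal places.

9.0510

R = (4·T_{8} − T_4) / 3 = (4·8.899 − 8.443)/3 = (27.153)/3 = 9.0510.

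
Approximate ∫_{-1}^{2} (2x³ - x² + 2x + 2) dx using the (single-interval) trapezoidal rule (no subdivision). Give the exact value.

T = (b−a)/2 · [f(-1) + f(2)] = 1.5·[(-3) + 18] = 22.5.

22.5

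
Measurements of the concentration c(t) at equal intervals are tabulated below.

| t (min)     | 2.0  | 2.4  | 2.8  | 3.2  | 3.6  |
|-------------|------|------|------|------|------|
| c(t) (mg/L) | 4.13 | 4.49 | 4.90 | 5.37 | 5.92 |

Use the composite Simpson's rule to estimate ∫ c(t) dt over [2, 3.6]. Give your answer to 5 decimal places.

7.90533

h = 0.4, n = 4.
(h/3)·[y₀ + 4y₁ + 2y₂ + 4y₃ + y₄] = 0.133333·(59.29) = 7.90533.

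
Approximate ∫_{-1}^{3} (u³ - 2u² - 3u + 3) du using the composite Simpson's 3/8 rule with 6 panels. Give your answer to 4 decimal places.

h = (3 − (-1))/6 = 0.666667.
Nodes u₀,…,u₆ = -1, -0.333333, 0.333333, 1, 1.666667, 2.333333, 3.
f(u) = u³ - 2u² - 3u + 3: f₀=3, f₁=3.740741, f₂=1.814815, f₃=-1, f₄=-2.925926, f₅=-2.185185, f₆=3.
(3h/8)·[f₀ + 3f₁ + 3f₂ + 2f₃ + 3f₄ + 3f₅ + f₆] = 0.25·(5.333333) = 1.3333.

1.3333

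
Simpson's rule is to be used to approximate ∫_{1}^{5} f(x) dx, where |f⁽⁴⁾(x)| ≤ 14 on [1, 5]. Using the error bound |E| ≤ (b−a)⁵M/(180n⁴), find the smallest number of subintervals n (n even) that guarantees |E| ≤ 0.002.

16

Need 14336/(180n⁴) ≤ 0.002.
n⁴ ≥ 14336/(180·0.002) = 39822.2 ⇒ n ≥ 14.1264, so the smallest even n is 16. (n must be even for Simpson's rule.)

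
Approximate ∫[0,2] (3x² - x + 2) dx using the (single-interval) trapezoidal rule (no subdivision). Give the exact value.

14

T = (b−a)/2 · [f(0) + f(2)] = 1·[2 + 12] = 14.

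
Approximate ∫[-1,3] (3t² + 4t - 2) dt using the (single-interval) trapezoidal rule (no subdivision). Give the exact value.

T = (b−a)/2 · [f(-1) + f(3)] = 2·[(-3) + 37] = 68.

68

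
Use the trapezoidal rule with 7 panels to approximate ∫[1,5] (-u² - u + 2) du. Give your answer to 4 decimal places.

-45.5510

h = (5 − 1)/7 = 0.571429.
Nodes u₀,…,u₇ = 1, 1.571429, 2.142857, 2.714286, 3.285714, 3.857143, 4.428571, 5.
f(u) = -u² - u + 2: f₀=0, f₁=-2.040816, f₂=-4.734694, f₃=-8.081633, f₄=-12.081633, f₅=-16.734694, f₆=-22.040816, f₇=-28.
(h/2)·[f₀ + 2f₁ + 2f₂ + 2f₃ + 2f₄ + 2f₅ + 2f₆ + f₇] = 0.285714·(-159.428571) = -45.5510.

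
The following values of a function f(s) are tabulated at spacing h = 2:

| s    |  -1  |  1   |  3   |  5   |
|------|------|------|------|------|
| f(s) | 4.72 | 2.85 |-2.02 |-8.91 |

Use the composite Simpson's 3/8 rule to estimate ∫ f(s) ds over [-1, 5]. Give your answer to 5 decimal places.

h = 2, n = 3.
(3h/8)·[y₀ + 3y₁ + 3y₂ + y₃] = 0.75·(-1.70) = -1.27500.

-1.27500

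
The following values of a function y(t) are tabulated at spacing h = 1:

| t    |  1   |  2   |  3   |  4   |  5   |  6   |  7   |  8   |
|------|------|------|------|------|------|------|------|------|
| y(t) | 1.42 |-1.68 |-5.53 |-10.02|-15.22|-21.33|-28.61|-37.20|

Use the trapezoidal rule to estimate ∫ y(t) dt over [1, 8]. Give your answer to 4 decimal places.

h = 1, n = 7.
(h/2)·[y₀ + 2y₁ + 2y₂ + 2y₃ + 2y₄ + 2y₅ + 2y₆ + y₇] = 0.5·(-200.56) = -100.2800.

-100.2800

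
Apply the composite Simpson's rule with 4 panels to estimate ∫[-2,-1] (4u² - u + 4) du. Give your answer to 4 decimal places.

14.8333

h = (-1 − (-2))/4 = 0.25.
Nodes u₀,…,u₄ = -2, -1.75, -1.5, -1.25, -1.
f(u) = 4u² - u + 4: f₀=22, f₁=18, f₂=14.5, f₃=11.5, f₄=9.
(h/3)·[f₀ + 4f₁ + 2f₂ + 4f₃ + f₄] = 0.083333·(178) = 14.8333.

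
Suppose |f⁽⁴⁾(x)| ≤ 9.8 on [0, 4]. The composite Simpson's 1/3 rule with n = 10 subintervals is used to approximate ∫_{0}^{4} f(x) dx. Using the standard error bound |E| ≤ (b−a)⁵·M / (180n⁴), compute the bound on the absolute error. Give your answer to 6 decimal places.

|E| ≤ (4)⁵·9.8 / (180·10⁴) = 10035.2/1800000 = 0.005575.

0.005575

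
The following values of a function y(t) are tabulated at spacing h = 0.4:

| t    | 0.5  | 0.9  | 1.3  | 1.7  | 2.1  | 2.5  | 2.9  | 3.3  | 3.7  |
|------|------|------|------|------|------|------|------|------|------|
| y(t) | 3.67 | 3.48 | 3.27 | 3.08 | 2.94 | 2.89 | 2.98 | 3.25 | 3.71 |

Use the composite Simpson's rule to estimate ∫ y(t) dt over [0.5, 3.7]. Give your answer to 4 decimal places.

10.2080

h = 0.4, n = 8.
(h/3)·[y₀ + 4y₁ + 2y₂ + 4y₃ + 2y₄ + 4y₅ + 2y₆ + 4y₇ + y₈] = 0.133333·(76.56) = 10.2080.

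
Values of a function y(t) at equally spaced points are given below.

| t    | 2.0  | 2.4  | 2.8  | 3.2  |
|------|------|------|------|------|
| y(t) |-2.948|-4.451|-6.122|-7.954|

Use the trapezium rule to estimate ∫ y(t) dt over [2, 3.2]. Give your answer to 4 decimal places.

-6.4096

h = 0.4, n = 3.
(h/2)·[y₀ + 2y₁ + 2y₂ + y₃] = 0.2·(-32.048) = -6.4096.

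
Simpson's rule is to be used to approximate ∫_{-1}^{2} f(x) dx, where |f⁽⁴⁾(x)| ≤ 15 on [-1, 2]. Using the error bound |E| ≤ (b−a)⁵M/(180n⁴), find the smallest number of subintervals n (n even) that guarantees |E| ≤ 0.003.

Need 3645/(180n⁴) ≤ 0.003.
n⁴ ≥ 3645/(180·0.003) = 6750 ⇒ n ≥ 9.0641, so the smallest even n is 10. (n must be even for Simpson's rule.)

10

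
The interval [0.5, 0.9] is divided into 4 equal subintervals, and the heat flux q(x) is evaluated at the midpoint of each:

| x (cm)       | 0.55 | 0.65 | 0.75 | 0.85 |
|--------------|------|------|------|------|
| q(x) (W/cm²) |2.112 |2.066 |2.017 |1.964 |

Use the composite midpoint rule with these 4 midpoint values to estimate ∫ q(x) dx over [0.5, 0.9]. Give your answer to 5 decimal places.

h = 0.1, n = 4.
h·[y(m₁) + y(m₂) + y(m₃) + y(m₄)] = 0.1·(8.159) = 0.81590.

0.81590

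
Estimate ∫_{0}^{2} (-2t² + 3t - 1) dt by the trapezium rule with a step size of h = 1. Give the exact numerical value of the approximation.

h = (2 − 0)/2 = 1.
Nodes t₀,…,t₂ = 0, 1, 2.
f(t) = -2t² + 3t - 1: f₀=-1, f₁=0, f₂=-3.
(h/2)·[f₀ + 2f₁ + f₂] = 0.5·(-4) = -2.

-2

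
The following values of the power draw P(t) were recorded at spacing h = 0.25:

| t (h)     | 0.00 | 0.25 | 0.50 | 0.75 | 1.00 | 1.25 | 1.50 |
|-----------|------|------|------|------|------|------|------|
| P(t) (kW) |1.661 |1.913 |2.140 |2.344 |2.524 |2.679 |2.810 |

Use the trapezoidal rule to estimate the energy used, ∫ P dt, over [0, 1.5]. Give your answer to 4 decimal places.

3.4589

h = 0.25, n = 6.
(h/2)·[y₀ + 2y₁ + 2y₂ + 2y₃ + 2y₄ + 2y₅ + y₆] = 0.125·(27.671) = 3.4589.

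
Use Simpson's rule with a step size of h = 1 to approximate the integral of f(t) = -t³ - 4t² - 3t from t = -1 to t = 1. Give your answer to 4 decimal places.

-2.6667

h = (1 − (-1))/2 = 1.
Nodes t₀,…,t₂ = -1, 0, 1.
f(t) = -t³ - 4t² - 3t: f₀=0, f₁=0, f₂=-8.
(h/3)·[f₀ + 4f₁ + f₂] = 0.333333·(-8) = -2.6667.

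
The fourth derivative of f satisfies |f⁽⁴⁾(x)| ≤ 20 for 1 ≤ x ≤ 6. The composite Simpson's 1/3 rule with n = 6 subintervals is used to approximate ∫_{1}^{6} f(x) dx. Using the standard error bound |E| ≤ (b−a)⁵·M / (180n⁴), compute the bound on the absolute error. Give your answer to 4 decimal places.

|E| ≤ (5)⁵·20 / (180·6⁴) = 62500/233280 = 0.2679.

0.2679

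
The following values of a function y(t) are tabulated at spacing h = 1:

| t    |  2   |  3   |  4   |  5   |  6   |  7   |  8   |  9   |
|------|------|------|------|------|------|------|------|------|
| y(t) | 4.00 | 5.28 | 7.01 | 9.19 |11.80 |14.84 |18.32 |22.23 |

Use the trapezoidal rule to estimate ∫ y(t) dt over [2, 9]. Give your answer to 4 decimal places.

79.5550

h = 1, n = 7.
(h/2)·[y₀ + 2y₁ + 2y₂ + 2y₃ + 2y₄ + 2y₅ + 2y₆ + y₇] = 0.5·(159.11) = 79.5550.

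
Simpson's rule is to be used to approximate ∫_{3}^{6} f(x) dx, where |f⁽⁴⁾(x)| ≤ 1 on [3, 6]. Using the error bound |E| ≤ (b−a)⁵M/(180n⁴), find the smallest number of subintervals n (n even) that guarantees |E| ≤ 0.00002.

18

Need 243/(180n⁴) ≤ 0.00002.
n⁴ ≥ 243/(180·0.00002) = 67500 ⇒ n ≥ 16.1185, so the smallest even n is 18. (n must be even for Simpson's rule.)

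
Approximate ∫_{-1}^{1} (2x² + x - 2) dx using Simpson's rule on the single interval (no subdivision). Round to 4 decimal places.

-2.6667

S = (b−a)/6 · [f(-1) + 4f(0) + f(1)] = 0.333333·[(-1) + 4·(-2) + 1] = -2.6667.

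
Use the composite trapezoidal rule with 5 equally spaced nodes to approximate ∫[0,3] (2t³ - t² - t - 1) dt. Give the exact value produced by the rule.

h = (3 − 0)/4 = 0.75.
Nodes t₀,…,t₄ = 0, 0.75, 1.5, 2.25, 3.
f(t) = 2t³ - t² - t - 1: f₀=-1, f₁=-1.46875, f₂=2, f₃=14.46875, f₄=41.
(h/2)·[f₀ + 2f₁ + 2f₂ + 2f₃ + f₄] = 0.375·(70) = 26.25.

26.25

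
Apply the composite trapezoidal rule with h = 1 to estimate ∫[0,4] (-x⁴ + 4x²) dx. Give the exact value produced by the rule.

h = (4 − 0)/4 = 1.
Nodes x₀,…,x₄ = 0, 1, 2, 3, 4.
f(x) = -x⁴ + 4x²: f₀=0, f₁=3, f₂=0, f₃=-45, f₄=-192.
(h/2)·[f₀ + 2f₁ + 2f₂ + 2f₃ + f₄] = 0.5·(-276) = -138.

-138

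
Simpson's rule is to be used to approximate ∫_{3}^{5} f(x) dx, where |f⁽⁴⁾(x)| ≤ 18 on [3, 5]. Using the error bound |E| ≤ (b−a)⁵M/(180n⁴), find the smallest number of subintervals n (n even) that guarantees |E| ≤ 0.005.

Need 576/(180n⁴) ≤ 0.005.
n⁴ ≥ 576/(180·0.005) = 640 ⇒ n ≥ 5.0297, so the smallest even n is 6. (n must be even for Simpson's rule.)

6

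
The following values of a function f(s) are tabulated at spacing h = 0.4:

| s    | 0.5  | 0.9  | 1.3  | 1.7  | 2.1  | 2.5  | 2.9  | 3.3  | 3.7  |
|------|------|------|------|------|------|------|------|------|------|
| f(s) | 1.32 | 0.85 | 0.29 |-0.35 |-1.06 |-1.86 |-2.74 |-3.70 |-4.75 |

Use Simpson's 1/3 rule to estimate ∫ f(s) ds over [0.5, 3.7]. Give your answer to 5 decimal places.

h = 0.4, n = 8.
(h/3)·[y₀ + 4y₁ + 2y₂ + 4y₃ + 2y₄ + 4y₅ + 2y₆ + 4y₇ + y₈] = 0.133333·(-30.69) = -4.09200.

-4.09200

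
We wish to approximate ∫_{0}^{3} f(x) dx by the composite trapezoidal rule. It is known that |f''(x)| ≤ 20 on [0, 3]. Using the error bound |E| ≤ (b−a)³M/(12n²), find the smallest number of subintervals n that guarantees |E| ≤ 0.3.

Need 540/(12n²) ≤ 0.3.
n² ≥ 540/(12·0.3) = 150 ⇒ n ≥ 12.2474, so the smallest n is 13.

13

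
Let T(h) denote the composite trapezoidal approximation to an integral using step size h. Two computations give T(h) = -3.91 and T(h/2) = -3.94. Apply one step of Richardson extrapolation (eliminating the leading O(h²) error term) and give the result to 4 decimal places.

-3.9500

R = (4·T(h/2) − T(h)) / 3 = (4·(-3.94) − (-3.91))/3 = (-11.85)/3 = -3.9500.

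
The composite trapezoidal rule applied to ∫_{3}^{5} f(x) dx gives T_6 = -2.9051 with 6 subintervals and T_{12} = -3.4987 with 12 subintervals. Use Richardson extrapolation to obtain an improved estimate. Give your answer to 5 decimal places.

R = (4·T_{12} − T_6) / 3 = (4·(-3.4987) − (-2.9051))/3 = (-11.0897)/3 = -3.69657.

-3.69657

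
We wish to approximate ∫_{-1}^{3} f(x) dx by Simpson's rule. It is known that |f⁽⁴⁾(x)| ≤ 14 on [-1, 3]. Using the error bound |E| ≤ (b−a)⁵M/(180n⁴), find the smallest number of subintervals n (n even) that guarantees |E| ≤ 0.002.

16

Need 14336/(180n⁴) ≤ 0.002.
n⁴ ≥ 14336/(180·0.002) = 39822.2 ⇒ n ≥ 14.1264, so the smallest even n is 16. (n must be even for Simpson's rule.)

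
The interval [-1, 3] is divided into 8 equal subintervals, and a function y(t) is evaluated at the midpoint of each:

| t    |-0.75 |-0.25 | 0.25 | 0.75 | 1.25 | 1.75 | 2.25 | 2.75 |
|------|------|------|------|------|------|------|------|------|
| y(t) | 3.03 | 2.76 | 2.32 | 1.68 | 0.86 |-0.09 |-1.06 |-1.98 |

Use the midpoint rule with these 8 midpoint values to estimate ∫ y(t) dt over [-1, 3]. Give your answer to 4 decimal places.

3.7600

h = 0.5, n = 8.
h·[y(m₁) + y(m₂) + y(m₃) + y(m₄) + y(m₅) + y(m₆) + y(m₇) + y(m₈)] = 0.5·(7.52) = 3.7600.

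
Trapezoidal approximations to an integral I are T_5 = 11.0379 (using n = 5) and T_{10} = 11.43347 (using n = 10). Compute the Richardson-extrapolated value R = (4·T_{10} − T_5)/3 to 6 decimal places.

R = (4·T_{10} − T_5) / 3 = (4·11.43347 − 11.0379)/3 = (34.69598)/3 = 11.565327.

11.565327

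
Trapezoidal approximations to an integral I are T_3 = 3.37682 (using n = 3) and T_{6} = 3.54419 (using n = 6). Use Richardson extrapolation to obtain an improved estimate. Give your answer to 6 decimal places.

3.599980

R = (4·T_{6} − T_3) / 3 = (4·3.54419 − 3.37682)/3 = (10.79994)/3 = 3.599980.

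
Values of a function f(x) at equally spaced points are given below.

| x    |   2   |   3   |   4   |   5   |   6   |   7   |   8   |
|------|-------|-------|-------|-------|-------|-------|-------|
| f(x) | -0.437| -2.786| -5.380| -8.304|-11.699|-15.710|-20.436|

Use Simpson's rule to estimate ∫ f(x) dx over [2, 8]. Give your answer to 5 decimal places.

-54.07700

h = 1, n = 6.
(h/3)·[y₀ + 4y₁ + 2y₂ + 4y₃ + 2y₄ + 4y₅ + y₆] = 0.333333·(-162.231) = -54.07700.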